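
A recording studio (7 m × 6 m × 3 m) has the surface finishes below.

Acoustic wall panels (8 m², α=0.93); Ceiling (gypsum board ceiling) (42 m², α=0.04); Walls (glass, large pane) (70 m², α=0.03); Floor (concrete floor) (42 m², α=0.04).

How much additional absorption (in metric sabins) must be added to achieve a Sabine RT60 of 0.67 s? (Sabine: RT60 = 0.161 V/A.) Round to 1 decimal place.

17.4 sabins

Summing Sᵢαᵢ: 7.440 + 1.680 + 2.100 + 1.680 → A₁ = 12.900 sabins.
V = 126 m³. Required absorption A₂ = 0.161 × 126 / 0.67 = 30.278 sabins.
ΔA = A₂ − A₁ = 30.278 − 12.900 = 17.4 sabins.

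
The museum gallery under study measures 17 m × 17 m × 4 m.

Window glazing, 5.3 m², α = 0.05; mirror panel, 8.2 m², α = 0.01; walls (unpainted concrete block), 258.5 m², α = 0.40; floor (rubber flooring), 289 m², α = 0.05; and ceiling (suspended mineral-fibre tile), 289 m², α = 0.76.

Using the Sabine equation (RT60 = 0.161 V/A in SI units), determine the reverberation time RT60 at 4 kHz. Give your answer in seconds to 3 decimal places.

0.551 seconds

Equivalent absorption area: A = 5.3·0.05 + 8.2·0.01 + 258.5·0.40 + 289·0.05 + 289·0.76 = 337.837 m².
Room volume: 1156 m³.
Sabine: RT60 = 0.161 × 1156 / 337.837 = 0.551 s.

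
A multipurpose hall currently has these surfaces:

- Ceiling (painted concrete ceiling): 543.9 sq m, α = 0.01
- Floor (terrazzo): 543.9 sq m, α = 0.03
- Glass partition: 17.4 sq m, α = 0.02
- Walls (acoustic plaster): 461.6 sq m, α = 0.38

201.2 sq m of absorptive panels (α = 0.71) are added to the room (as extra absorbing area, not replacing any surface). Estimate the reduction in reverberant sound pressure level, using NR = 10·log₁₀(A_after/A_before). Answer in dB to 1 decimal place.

2.4 dB

Total absorption A_before = 543.9·0.01 + 543.9·0.03 + 17.4·0.02 + 461.6·0.38
  = 5.439 + 16.317 + 0.348 + 175.408 = 197.512 sq m sabins.
Treatment contributes 201.2·0.71 = 142.852 sabins.
New total A_after = 340.364 sabins.
NR = 10·log₁₀(340.364/197.512) = 2.4 dB.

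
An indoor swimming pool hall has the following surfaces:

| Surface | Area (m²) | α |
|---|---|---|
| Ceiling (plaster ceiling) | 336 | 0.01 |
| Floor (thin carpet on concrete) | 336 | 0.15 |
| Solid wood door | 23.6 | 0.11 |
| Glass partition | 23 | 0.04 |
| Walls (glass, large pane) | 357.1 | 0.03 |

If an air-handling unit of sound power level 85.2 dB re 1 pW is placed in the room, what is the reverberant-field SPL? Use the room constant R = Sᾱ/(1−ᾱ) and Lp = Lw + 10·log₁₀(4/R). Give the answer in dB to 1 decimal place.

A = 67.989 sabins; S = 1075.7 m².
ᾱ = 0.0632, so room constant R = A/(1−ᾱ) = 72.576 m².
Lp = 85.2 + 10·log₁₀(4/72.576) = 85.2 + (-12.59) = 72.6 dB.

72.6 dB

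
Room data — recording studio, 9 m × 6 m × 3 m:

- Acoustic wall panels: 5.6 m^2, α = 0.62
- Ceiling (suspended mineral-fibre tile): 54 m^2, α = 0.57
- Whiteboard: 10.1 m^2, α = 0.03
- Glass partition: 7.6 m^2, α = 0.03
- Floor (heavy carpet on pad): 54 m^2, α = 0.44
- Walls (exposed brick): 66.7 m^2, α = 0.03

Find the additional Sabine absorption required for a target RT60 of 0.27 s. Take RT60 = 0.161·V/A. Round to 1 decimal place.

Equivalent absorption area: A₁ = 5.6×0.62 + 54×0.57 + 10.1×0.03 + 7.6×0.03 + 54×0.44 + 66.7×0.03 = 60.544 m^2.
Target A₂ = 0.161·162/0.27 = 96.600 sabins (V = 162 m³).
Additional absorption ΔA = 96.600 − 60.544 = 36.1 sabins.

36.1 sabins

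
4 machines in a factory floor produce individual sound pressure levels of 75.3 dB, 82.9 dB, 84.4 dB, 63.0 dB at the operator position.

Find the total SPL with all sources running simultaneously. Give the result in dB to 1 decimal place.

Converting to relative power and adding: 10^(75.3/10) + 10^(82.9/10) + 10^(84.4/10) + 10^(63.0/10) = 5.063e+08.
Back to dB: 10·log₁₀ Σ = 87.0 dB.

87.0 dB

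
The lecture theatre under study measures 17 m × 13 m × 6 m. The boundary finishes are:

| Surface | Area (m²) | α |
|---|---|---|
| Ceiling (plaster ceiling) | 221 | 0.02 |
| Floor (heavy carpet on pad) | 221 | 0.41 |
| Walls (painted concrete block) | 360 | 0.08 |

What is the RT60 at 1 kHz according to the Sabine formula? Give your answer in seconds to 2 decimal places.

A = Σ Sᵢαᵢ = 221×0.02 + 221×0.41 + 360×0.08 = 123.830 sabins.
Volume V = 17 × 13 × 6 = 1326 m³.
RT60 = 0.161 · V / A = 0.161 × 1326 / 123.830 = 1.72 s.

1.72 s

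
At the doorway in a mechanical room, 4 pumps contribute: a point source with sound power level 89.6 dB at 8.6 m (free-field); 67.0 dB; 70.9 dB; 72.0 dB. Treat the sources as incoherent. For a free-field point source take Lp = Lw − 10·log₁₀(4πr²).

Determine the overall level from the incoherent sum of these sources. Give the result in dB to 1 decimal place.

Source at 8.6 m: Lp = 89.6 − 10·log₁₀(4π·8.6²) = 89.6 − 10·log₁₀(929.409) = 59.9 dB.
Converting to relative power and adding: 10^(59.9/10) + 10^(67.0/10) + 10^(70.9/10) + 10^(72.0/10) = 3.414e+07.
Back to dB: 10·log₁₀ Σ = 75.3 dB.

75.3 dB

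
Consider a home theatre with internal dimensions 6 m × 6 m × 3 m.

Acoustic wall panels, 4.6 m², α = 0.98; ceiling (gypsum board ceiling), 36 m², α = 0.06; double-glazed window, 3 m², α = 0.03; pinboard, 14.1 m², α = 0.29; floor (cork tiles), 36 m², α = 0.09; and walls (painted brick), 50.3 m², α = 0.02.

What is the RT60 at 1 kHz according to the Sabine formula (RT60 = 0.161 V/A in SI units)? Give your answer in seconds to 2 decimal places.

1.15 s

Equivalent absorption area: A = 4.6*0.98 + 36*0.06 + 3*0.03 + 14.1*0.29 + 36*0.09 + 50.3*0.02 = 15.093 m².
Room volume: 108 m³.
Sabine: RT60 = 0.161 × 108 / 15.093 = 1.15 s.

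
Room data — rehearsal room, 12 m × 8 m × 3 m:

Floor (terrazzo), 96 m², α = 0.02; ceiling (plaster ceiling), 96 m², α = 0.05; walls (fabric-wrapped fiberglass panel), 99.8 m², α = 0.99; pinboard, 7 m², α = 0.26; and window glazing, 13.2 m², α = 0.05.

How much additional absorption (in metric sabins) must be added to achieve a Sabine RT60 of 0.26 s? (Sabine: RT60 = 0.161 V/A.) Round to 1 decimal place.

70.3 sabins

Equivalent absorption area: A₁ = 96*0.02 + 96*0.05 + 99.8*0.99 + 7*0.26 + 13.2*0.05 = 108.002 m².
For T = 0.26 s, need A₂ = 0.161·V/T = 0.161·288/0.26 = 178.338 sabins.
Shortfall: 178.338 − 108.002 = 70.3 sabins.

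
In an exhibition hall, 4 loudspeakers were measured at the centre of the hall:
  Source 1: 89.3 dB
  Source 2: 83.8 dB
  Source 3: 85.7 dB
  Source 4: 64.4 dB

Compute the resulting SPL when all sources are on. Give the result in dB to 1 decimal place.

91.7 dB

Converting to relative power and adding: 10^(89.3/10) + 10^(83.8/10) + 10^(85.7/10) + 10^(64.4/10) = 1.465e+09.
Combined level = 10 log₁₀(1.465e+09) = 91.7 dB.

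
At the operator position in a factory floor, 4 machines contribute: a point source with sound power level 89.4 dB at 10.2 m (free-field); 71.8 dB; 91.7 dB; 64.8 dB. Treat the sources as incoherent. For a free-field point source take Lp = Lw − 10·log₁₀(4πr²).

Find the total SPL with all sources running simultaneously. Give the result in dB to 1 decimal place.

Source at 10.2 m: Lp = 89.4 − 10·log₁₀(4π·10.2²) = 89.4 − 10·log₁₀(1307.405) = 58.2 dB.
Sum in the linear (power) domain: Σ 10^(Lᵢ/10) = 10^(58.2/10) + 10^(71.8/10) + 10^(91.7/10) + 10^(64.8/10) = 1.498e+09.
L_total = 10·log₁₀(1.498e+09) = 91.8 dB.

91.8 dB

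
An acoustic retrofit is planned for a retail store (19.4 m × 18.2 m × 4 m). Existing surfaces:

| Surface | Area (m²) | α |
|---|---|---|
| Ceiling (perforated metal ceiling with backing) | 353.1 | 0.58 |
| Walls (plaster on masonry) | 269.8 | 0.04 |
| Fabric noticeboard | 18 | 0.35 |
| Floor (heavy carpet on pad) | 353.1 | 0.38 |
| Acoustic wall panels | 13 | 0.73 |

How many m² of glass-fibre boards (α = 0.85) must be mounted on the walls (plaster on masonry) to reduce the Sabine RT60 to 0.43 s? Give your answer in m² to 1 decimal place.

201.5

A₁ = Σ Sᵢαᵢ = 353.1*0.58 + 269.8*0.04 + 18*0.35 + 353.1*0.38 + 13*0.73 = 365.558 sabins.
V = 1412.32 m³. Target absorption A₂ = 0.161 × 1412.32 / 0.43 = 528.799 sabins.
ΔA needed = 528.799 − 365.558 = 163.241 sabins.
Net gain per m²: Δα = 0.85 − 0.04 = 0.81.
Area = ΔA/Δα = 163.241/0.81 = 201.5 m².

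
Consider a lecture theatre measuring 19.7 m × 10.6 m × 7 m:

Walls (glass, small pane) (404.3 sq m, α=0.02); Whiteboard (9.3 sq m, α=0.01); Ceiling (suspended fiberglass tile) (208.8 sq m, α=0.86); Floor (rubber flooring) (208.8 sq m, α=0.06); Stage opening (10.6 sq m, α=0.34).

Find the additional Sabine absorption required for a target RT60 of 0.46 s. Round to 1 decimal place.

Total absorption A₁ = 404.3*0.02 + 9.3*0.01 + 208.8*0.86 + 208.8*0.06 + 10.6*0.34
  = 8.086 + 0.093 + 179.568 + 12.528 + 3.604 = 203.879 sq m sabins.
Target A₂ = 0.161·1461.74/0.46 = 511.609 sabins (V = 1461.74 m³).
Additional absorption ΔA = 511.609 − 203.879 = 307.7 sabins.

307.7 sabins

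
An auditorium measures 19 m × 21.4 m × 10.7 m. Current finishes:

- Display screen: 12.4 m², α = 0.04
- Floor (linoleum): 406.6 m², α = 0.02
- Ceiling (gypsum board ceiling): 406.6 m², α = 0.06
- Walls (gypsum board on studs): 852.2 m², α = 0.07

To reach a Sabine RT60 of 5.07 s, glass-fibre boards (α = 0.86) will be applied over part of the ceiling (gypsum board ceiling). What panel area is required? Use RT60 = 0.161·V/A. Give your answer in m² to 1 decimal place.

Total absorption A₁ = 12.4*0.04 + 406.6*0.02 + 406.6*0.06 + 852.2*0.07
  = 0.496 + 8.132 + 24.396 + 59.654 = 92.678 m² sabins.
V = 4350.62 m³. Target absorption A₂ = 0.161 × 4350.62 / 5.07 = 138.156 sabins.
Absorption to add: 138.156 − 92.678 = 45.478 sabins.
Net gain per m²: Δα = 0.86 − 0.06 = 0.80.
Panel area = 45.478 / 0.80 = 56.8 m².

56.8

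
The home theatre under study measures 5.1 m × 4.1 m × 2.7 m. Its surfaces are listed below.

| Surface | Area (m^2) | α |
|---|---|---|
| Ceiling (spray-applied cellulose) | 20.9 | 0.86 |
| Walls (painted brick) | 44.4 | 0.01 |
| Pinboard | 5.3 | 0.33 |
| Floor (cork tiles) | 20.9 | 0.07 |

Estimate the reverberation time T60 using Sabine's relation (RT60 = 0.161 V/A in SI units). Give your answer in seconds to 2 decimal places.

Total absorption A = 20.9·0.86 + 44.4·0.01 + 5.3·0.33 + 20.9·0.07
  = 17.974 + 0.444 + 1.749 + 1.463 = 21.630 m^2 sabins.
Room volume: 56.457 m³.
T = 0.161 V/A = 0.161·56.457/21.630 = 0.42 s.

0.42 s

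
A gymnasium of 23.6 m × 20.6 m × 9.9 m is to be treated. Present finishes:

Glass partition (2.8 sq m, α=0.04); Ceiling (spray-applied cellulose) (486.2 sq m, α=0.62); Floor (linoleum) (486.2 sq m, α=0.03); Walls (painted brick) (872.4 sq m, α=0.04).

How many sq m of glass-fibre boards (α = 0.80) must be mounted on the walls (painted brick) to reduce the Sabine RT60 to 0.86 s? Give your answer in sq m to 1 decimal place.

A₁ = Σ Sᵢαᵢ = 2.8·0.04 + 486.2·0.62 + 486.2·0.03 + 872.4·0.04 = 351.038 sabins.
Required A₂ = 0.161·4812.984/0.86 = 901.035 sabins.
Absorption to add: 901.035 − 351.038 = 549.997 sabins.
Net gain per sq m: Δα = 0.80 − 0.04 = 0.76.
Panel area = 549.997 / 0.76 = 723.7 sq m.

723.7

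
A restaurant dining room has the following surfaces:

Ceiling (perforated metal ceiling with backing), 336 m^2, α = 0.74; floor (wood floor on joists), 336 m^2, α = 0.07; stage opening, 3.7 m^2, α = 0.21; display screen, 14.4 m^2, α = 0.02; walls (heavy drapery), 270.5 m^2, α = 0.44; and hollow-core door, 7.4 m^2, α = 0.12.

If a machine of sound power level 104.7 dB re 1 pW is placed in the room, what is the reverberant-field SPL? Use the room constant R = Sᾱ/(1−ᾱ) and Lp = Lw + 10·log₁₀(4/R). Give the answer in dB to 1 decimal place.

Σ(Sᵢαᵢ) = 336×0.74 + 336×0.07 + 3.7×0.21 + 14.4×0.02 + 270.5×0.44 + 7.4×0.12 = 393.133; total area S = 968.0 m^2.
ᾱ = 0.4061, so room constant R = A/(1−ᾱ) = 661.952 m^2.
Lp = 104.7 + 10·log₁₀(4/661.952) = 104.7 + (-22.19) = 82.5 dB.

82.5 dB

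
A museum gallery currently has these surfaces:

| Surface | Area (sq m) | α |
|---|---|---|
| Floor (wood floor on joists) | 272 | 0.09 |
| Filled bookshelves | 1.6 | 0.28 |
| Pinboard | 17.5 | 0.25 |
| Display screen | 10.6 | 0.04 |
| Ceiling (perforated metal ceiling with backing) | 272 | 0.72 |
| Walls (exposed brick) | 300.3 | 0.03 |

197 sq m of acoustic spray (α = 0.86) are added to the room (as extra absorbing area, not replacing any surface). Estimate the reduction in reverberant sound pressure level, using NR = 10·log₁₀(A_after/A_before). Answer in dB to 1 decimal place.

A_before = Σ Sᵢαᵢ = 272×0.09 + 1.6×0.28 + 17.5×0.25 + 10.6×0.04 + 272×0.72 + 300.3×0.03 = 234.576 sabins.
Treatment contributes 197·0.86 = 169.420 sabins.
New total A_after = 403.996 sabins.
Reduction = 10 log₁₀(A_after/A_before) = 10 log₁₀(1.7222) = 2.4 dB.

2.4 dB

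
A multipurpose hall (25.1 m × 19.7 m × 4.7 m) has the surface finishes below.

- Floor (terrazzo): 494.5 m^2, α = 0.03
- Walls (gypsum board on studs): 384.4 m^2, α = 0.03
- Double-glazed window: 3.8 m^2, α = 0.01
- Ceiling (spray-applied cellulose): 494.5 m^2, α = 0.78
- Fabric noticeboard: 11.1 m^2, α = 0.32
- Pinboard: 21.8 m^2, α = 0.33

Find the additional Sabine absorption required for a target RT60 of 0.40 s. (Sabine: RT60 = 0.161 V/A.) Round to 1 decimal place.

Total absorption A₁ = 494.5×0.03 + 384.4×0.03 + 3.8×0.01 + 494.5×0.78 + 11.1×0.32 + 21.8×0.33
  = 14.835 + 11.532 + 0.038 + 385.710 + 3.552 + 7.194 = 422.861 m^2 sabins.
For T = 0.40 s, need A₂ = 0.161·V/T = 0.161·2324.009/0.40 = 935.414 sabins.
Additional absorption ΔA = 935.414 − 422.861 = 512.6 sabins.

512.6 sabins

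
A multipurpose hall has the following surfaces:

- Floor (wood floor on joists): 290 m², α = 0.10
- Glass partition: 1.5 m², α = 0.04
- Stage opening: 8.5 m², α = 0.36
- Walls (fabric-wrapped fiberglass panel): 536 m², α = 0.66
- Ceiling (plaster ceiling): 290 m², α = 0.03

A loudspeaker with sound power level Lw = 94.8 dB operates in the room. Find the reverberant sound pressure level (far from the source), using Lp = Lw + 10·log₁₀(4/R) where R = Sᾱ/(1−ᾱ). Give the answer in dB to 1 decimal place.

73.0 dB

A = 394.580 sabins; S = 1126.0 m².
ᾱ = 394.580/1126.0 = 0.3504; R = Sᾱ/(1−ᾱ) = 394.580/(1−0.3504) = 607.420 m².
Lp = Lw + 10 log₁₀(4/R) = 94.8 -21.81 = 73.0 dB.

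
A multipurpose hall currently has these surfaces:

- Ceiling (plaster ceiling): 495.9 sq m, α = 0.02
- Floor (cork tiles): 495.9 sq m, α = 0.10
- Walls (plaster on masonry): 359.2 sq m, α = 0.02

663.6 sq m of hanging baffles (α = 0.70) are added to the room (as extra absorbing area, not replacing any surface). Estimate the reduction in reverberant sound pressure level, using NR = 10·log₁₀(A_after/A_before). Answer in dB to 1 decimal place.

Equivalent absorption area: A_before = 495.9*0.02 + 495.9*0.10 + 359.2*0.02 = 66.692 sq m.
Treatment contributes 663.6·0.70 = 464.520 sabins.
New total A_after = 531.212 sabins.
NR = 10·log₁₀(531.212/66.692) = 9.0 dB.

9.0 dB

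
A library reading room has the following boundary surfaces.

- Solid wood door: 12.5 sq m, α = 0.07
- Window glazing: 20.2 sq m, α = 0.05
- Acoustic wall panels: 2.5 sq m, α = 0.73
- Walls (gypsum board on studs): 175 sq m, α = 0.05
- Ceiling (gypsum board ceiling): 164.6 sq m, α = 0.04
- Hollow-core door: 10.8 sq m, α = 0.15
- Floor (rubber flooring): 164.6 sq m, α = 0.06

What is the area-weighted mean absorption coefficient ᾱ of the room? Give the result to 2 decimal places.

0.06

S = Σ Sᵢ = 12.5 + 20.2 + 2.5 + 175 + 164.6 + 10.8 + 164.6 = 550.2 sq m.
Σ(Sᵢαᵢ) = 12.5×0.07 + 20.2×0.05 + 2.5×0.73 + 175×0.05 + 164.6×0.04 + 10.8×0.15 + 164.6×0.06 = 30.540.
ᾱ = A/S = 0.06.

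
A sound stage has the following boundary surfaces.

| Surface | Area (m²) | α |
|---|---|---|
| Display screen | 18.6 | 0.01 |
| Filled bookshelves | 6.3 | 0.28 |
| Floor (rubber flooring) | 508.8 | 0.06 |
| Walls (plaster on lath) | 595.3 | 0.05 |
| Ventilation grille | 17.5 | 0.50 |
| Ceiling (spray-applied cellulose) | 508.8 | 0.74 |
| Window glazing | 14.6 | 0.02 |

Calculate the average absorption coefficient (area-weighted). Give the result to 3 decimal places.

0.268

S = Σ Sᵢ = 18.6 + 6.3 + 508.8 + 595.3 + 17.5 + 508.8 + 14.6 = 1669.9 m².
A = 18.6×0.01 + 6.3×0.28 + 508.8×0.06 + 595.3×0.05 + 17.5×0.50 + 508.8×0.74 + 14.6×0.02 = 447.797 sabins.
ᾱ = A/S = 0.268.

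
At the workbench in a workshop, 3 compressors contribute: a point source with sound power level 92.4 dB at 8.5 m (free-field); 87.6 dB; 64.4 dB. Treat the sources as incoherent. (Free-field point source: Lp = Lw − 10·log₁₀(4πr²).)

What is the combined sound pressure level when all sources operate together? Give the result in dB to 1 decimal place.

Source at 8.5 m: Lp = 92.4 − 10·log₁₀(4π·8.5²) = 92.4 − 10·log₁₀(907.920) = 62.8 dB.
Σ 10^(Lᵢ/10) = 5.801e+08.
L_total = 10·log₁₀(5.801e+08) = 87.6 dB.

87.6 dB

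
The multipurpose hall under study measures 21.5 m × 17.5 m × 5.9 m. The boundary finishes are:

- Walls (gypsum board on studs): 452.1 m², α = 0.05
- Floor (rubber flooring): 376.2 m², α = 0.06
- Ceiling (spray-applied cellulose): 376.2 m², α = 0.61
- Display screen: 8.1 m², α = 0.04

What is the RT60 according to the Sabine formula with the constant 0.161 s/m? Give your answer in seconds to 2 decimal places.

A = Σ Sᵢαᵢ = 452.1*0.05 + 376.2*0.06 + 376.2*0.61 + 8.1*0.04 = 274.983 sabins.
V = 21.5·17.5·5.9 = 2219.875 m³.
Sabine: RT60 = 0.161 × 2219.875 / 274.983 = 1.30 s.

1.30 s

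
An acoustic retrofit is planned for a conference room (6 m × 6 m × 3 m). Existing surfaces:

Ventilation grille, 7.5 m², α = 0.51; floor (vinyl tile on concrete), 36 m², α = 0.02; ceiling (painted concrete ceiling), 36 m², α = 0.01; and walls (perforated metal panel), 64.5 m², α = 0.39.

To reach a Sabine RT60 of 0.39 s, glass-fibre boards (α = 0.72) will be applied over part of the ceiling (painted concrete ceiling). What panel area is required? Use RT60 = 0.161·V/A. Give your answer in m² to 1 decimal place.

Summing Sᵢαᵢ: 3.825 + 0.720 + 0.360 + 25.155 → A₁ = 30.060 sabins.
Required A₂ = 0.161·108/0.39 = 44.585 sabins.
Absorption to add: 44.585 − 30.060 = 14.525 sabins.
Net gain per m²: Δα = 0.72 − 0.01 = 0.71.
Panel area = 14.525 / 0.71 = 20.5 m².

20.5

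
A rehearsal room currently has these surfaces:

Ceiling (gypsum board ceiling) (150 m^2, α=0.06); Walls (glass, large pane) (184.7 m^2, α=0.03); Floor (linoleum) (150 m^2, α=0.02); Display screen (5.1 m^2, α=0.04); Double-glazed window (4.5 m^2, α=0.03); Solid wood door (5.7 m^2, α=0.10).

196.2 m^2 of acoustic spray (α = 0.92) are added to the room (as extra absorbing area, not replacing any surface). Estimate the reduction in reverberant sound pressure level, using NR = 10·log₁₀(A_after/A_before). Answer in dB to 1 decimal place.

10.3 dB

A_before = Σ Sᵢαᵢ = 150*0.06 + 184.7*0.03 + 150*0.02 + 5.1*0.04 + 4.5*0.03 + 5.7*0.10 = 18.450 sabins.
Added absorption = 196.2 × 0.92 = 180.504 sabins.
New total A_after = 198.954 sabins.
Reduction = 10 log₁₀(A_after/A_before) = 10 log₁₀(10.7834) = 10.3 dB.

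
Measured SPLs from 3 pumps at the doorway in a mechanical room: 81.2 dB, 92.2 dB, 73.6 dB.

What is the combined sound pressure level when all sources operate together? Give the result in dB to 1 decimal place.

Sum in the linear (power) domain: Σ 10^(Lᵢ/10) = 10^(81.2/10) + 10^(92.2/10) + 10^(73.6/10) = 1.814e+09.
Back to dB: 10·log₁₀ Σ = 92.6 dB.

92.6 dB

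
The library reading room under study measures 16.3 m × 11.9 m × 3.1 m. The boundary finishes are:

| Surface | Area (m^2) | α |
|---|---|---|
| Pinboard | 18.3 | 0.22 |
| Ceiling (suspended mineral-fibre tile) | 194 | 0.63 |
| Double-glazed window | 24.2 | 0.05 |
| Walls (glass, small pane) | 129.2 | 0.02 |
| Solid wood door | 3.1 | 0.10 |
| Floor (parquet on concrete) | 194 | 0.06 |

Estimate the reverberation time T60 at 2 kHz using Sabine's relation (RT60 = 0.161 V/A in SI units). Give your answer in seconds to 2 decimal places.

Total absorption A = 18.3*0.22 + 194*0.63 + 24.2*0.05 + 129.2*0.02 + 3.1*0.10 + 194*0.06
  = 4.026 + 122.220 + 1.210 + 2.584 + 0.310 + 11.640 = 141.990 m^2 sabins.
Volume V = 16.3 × 11.9 × 3.1 = 601.307 m³.
RT60 = 0.161 · V / A = 0.161 × 601.307 / 141.990 = 0.68 s.

0.68 seconds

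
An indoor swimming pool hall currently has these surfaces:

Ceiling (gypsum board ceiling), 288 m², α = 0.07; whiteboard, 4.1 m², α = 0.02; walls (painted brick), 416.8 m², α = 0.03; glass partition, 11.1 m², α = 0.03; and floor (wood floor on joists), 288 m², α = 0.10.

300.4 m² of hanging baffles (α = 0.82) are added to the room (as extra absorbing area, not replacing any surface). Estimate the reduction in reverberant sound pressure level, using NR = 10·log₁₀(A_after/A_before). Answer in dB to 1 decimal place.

7.0 dB

Equivalent absorption area: A_before = 288×0.07 + 4.1×0.02 + 416.8×0.03 + 11.1×0.03 + 288×0.10 = 61.879 m².
Treatment contributes 300.4·0.82 = 246.328 sabins.
New total A_after = 308.207 sabins.
NR = 10·log₁₀(308.207/61.879) = 7.0 dB.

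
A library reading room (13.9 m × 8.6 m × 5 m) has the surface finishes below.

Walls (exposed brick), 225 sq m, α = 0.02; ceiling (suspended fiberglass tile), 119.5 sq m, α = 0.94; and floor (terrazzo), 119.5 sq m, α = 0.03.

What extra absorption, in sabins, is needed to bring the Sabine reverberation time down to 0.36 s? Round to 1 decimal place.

Equivalent absorption area: A₁ = 225*0.02 + 119.5*0.94 + 119.5*0.03 = 120.415 sq m.
Target A₂ = 0.161·597.7/0.36 = 267.305 sabins (V = 597.7 m³).
Additional absorption ΔA = 267.305 − 120.415 = 146.9 sabins.

146.9 sabins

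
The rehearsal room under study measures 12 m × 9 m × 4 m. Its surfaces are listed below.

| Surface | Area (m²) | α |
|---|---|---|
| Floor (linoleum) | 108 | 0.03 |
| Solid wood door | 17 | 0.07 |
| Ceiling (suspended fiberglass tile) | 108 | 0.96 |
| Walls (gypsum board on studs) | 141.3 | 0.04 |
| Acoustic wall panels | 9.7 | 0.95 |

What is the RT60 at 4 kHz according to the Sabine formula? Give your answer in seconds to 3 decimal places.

0.566 s

Total absorption A = 108×0.03 + 17×0.07 + 108×0.96 + 141.3×0.04 + 9.7×0.95
  = 3.240 + 1.190 + 103.680 + 5.652 + 9.215 = 122.977 m² sabins.
Room volume: 432 m³.
RT60 = 0.161 · V / A = 0.161 × 432 / 122.977 = 0.566 s.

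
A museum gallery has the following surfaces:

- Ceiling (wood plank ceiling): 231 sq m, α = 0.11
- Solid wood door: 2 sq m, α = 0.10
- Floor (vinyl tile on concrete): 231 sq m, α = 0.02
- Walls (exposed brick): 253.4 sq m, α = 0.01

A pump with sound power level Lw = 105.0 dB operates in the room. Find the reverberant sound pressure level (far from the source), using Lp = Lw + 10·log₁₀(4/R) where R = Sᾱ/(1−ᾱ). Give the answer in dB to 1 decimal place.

Σ(Sᵢαᵢ) = 231·0.11 + 2·0.10 + 231·0.02 + 253.4·0.01 = 32.764; total area S = 717.4 sq m.
ᾱ = 0.0457, so room constant R = A/(1−ᾱ) = 34.333 sq m.
Lp = Lw + 10 log₁₀(4/R) = 105.0 -9.34 = 95.7 dB.

95.7 dB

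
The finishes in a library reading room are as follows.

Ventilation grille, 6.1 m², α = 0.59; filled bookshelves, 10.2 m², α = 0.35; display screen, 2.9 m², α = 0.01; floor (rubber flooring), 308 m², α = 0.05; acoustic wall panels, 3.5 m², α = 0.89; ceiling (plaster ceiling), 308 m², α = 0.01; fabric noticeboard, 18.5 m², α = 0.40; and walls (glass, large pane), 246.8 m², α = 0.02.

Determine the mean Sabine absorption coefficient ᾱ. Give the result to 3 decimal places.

0.045

S = Σ Sᵢ = 6.1 + 10.2 + 2.9 + 308 + 3.5 + 308 + 18.5 + 246.8 = 904.0 m².
A = 6.1*0.59 + 10.2*0.35 + 2.9*0.01 + 308*0.05 + 3.5*0.89 + 308*0.01 + 18.5*0.40 + 246.8*0.02 = 41.129 sabins.
ᾱ = 41.129 / 904.0 = 0.045.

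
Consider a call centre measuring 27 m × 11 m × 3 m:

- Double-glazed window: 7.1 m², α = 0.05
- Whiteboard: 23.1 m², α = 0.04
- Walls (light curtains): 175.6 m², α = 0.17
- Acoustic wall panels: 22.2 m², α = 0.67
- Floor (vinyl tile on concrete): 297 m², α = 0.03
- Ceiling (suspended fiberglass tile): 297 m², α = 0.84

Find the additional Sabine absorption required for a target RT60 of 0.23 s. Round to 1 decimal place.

Total absorption A₁ = 7.1·0.05 + 23.1·0.04 + 175.6·0.17 + 22.2·0.67 + 297·0.03 + 297·0.84
  = 0.355 + 0.924 + 29.852 + 14.874 + 8.910 + 249.480 = 304.395 m² sabins.
For T = 0.23 s, need A₂ = 0.161·V/T = 0.161·891/0.23 = 623.700 sabins.
Additional absorption ΔA = 623.700 − 304.395 = 319.3 sabins.

319.3 sabins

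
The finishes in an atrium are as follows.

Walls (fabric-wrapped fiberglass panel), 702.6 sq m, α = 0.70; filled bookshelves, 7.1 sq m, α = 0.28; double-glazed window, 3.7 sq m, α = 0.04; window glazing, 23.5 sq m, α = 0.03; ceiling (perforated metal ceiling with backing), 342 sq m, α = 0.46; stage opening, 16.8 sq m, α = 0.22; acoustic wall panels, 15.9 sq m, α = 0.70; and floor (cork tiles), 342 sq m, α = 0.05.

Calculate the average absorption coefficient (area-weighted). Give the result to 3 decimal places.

S = Σ Sᵢ = 702.6 + 7.1 + 3.7 + 23.5 + 342 + 16.8 + 15.9 + 342 = 1453.6 sq m.
Σ(Sᵢαᵢ) = 702.6*0.70 + 7.1*0.28 + 3.7*0.04 + 23.5*0.03 + 342*0.46 + 16.8*0.22 + 15.9*0.70 + 342*0.05 = 683.907.
ᾱ = A/S = 0.470.

0.470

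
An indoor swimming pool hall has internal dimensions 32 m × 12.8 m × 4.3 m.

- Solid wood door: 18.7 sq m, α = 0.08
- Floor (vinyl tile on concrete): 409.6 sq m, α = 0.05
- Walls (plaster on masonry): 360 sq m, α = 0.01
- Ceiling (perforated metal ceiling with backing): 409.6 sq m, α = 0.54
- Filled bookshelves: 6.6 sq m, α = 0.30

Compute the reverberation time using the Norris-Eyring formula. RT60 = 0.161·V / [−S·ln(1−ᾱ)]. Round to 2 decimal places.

1.02 seconds

Total surface area S = 18.7 + 409.6 + 360 + 409.6 + 6.6 = 1204.5 sq m.
Absorption A = 18.7×0.08 + 409.6×0.05 + 360×0.01 + 409.6×0.54 + 6.6×0.30 = 248.740 sabins.
Mean coefficient ᾱ = A/S = 0.2065.
Eyring denominator: −S ln(1−ᾱ) = 278.603.
V = 32 × 12.8 × 4.3 = 1761.28 m³.
RT60 = 0.161 × 1761.28 / 278.603 = 1.02 s.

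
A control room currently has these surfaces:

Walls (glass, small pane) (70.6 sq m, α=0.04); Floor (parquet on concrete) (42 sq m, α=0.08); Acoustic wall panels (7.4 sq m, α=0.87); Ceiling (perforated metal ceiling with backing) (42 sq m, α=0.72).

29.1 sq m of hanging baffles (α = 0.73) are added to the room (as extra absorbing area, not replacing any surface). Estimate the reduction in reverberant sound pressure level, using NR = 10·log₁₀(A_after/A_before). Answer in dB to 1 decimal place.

1.7 dB

Summing Sᵢαᵢ: 2.824 + 3.360 + 6.438 + 30.240 → A_before = 42.862 sabins.
Added absorption = 29.1 × 0.73 = 21.243 sabins.
New total A_after = 64.105 sabins.
Reduction = 10 log₁₀(A_after/A_before) = 10 log₁₀(1.4956) = 1.7 dB.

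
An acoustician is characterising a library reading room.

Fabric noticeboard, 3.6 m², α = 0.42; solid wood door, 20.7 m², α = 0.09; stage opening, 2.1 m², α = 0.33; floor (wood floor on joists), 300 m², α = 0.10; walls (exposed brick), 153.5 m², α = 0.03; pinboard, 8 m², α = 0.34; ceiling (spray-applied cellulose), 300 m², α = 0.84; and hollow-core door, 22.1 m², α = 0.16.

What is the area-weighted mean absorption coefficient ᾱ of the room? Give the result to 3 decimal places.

0.367

Total surface area S = 810.0 m².
A = 3.6×0.42 + 20.7×0.09 + 2.1×0.33 + 300×0.10 + 153.5×0.03 + 8×0.34 + 300×0.84 + 22.1×0.16 = 296.929 sabins.
ᾱ = 296.929 / 810.0 = 0.367.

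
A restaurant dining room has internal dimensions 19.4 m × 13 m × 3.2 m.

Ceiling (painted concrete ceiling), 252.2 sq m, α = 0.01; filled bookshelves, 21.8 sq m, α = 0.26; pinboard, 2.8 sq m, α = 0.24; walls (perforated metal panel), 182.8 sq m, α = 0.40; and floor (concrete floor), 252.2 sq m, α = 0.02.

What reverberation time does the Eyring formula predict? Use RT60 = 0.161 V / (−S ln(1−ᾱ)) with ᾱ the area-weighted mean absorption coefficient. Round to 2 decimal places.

1.40 sec

S = Σ Sᵢ = 711.8 sq m.
Absorption A = 252.2·0.01 + 21.8·0.26 + 2.8·0.24 + 182.8·0.40 + 252.2·0.02 = 87.026 sabins.
ᾱ = 87.026 / 711.8 = 0.1223.
Eyring denominator: −S ln(1−ᾱ) = 92.855.
V = 19.4 × 13 × 3.2 = 807.04 m³.
RT60 = 0.161 × 807.04 / 92.855 = 1.40 s.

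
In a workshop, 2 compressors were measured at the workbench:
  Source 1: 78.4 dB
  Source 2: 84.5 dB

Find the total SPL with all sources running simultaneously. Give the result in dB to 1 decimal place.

Σ 10^(Lᵢ/10) = 3.51e+08.
L_total = 10·log₁₀(3.51e+08) = 85.5 dB.

85.5 dB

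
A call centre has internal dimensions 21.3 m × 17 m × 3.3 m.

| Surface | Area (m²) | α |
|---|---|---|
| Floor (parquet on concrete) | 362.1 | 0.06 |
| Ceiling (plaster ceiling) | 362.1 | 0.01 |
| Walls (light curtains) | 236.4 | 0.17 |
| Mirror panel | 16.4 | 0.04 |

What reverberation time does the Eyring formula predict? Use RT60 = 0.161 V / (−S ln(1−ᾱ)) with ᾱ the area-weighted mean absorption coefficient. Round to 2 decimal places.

S = Σ Sᵢ = 977.0 m².
Absorption A = 362.1×0.06 + 362.1×0.01 + 236.4×0.17 + 16.4×0.04 = 66.191 sabins.
Mean coefficient ᾱ = A/S = 0.0677.
Eyring denominator: −S ln(1−ᾱ) = 68.488.
V = 21.3 × 17 × 3.3 = 1194.93 m³.
T = 0.161·V/[−S·ln(1−ᾱ)] = 0.161·1194.93/68.488 = 2.81 s.

2.81 s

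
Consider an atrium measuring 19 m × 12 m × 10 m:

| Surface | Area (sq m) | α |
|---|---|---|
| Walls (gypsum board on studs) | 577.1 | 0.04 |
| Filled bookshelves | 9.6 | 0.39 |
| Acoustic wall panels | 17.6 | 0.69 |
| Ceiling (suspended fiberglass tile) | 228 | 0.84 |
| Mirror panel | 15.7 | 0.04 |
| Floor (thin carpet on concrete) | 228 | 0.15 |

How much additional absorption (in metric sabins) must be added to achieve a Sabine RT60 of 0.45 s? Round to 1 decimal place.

Equivalent absorption area: A₁ = 577.1*0.04 + 9.6*0.39 + 17.6*0.69 + 228*0.84 + 15.7*0.04 + 228*0.15 = 265.320 sq m.
Target A₂ = 0.161·2280/0.45 = 815.733 sabins (V = 2280 m³).
Shortfall: 815.733 − 265.320 = 550.4 sabins.

550.4 sabins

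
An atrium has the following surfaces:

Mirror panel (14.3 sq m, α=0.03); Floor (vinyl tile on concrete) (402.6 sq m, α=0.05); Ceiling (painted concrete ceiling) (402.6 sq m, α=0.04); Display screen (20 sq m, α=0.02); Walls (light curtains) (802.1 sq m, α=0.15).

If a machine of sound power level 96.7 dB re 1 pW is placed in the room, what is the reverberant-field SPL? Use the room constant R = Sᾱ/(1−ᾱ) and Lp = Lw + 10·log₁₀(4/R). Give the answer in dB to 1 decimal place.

80.3 dB

Σ(Sᵢαᵢ) = 14.3×0.03 + 402.6×0.05 + 402.6×0.04 + 20×0.02 + 802.1×0.15 = 157.378; total area S = 1641.6 sq m.
ᾱ = 0.0959, so room constant R = A/(1−ᾱ) = 174.071 sq m.
Lp = Lw + 10 log₁₀(4/R) = 96.7 -16.39 = 80.3 dB.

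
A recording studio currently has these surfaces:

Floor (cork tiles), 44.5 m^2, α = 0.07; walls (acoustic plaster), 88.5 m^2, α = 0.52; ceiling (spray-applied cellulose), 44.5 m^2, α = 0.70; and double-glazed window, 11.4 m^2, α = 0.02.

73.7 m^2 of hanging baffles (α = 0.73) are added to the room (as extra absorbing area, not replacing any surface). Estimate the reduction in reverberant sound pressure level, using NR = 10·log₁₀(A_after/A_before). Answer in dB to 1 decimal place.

A_before = Σ Sᵢαᵢ = 44.5·0.07 + 88.5·0.52 + 44.5·0.70 + 11.4·0.02 = 80.513 sabins.
Added absorption = 73.7 × 0.73 = 53.801 sabins.
New total A_after = 134.314 sabins.
NR = 10·log₁₀(134.314/80.513) = 2.2 dB.

2.2 dB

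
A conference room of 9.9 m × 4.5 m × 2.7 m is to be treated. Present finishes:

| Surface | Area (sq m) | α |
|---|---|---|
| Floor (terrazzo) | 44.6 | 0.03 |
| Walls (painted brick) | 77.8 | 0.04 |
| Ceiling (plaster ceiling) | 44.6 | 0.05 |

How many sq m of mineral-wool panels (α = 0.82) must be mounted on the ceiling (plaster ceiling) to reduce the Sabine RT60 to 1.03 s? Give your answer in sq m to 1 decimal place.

Equivalent absorption area: A₁ = 44.6·0.03 + 77.8·0.04 + 44.6·0.05 = 6.680 sq m.
V = 120.285 m³. Target absorption A₂ = 0.161 × 120.285 / 1.03 = 18.802 sabins.
Absorption to add: 18.802 − 6.680 = 12.122 sabins.
Each sq m of panel replacing the ceiling (plaster ceiling) adds (0.82 − 0.05) = 0.77 sabins.
Panel area = 12.122 / 0.77 = 15.7 sq m.

15.7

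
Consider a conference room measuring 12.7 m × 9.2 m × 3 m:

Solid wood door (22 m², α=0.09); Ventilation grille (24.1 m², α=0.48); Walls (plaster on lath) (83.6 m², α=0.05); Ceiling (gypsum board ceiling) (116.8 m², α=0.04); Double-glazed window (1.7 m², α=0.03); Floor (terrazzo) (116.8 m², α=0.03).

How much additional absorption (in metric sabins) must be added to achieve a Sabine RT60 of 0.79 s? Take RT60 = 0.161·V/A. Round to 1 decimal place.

Total absorption A₁ = 22*0.09 + 24.1*0.48 + 83.6*0.05 + 116.8*0.04 + 1.7*0.03 + 116.8*0.03
  = 1.980 + 11.568 + 4.180 + 4.672 + 0.051 + 3.504 = 25.955 m² sabins.
V = 350.52 m³. Required absorption A₂ = 0.161 × 350.52 / 0.79 = 71.435 sabins.
Additional absorption ΔA = 71.435 − 25.955 = 45.5 sabins.

45.5 sabins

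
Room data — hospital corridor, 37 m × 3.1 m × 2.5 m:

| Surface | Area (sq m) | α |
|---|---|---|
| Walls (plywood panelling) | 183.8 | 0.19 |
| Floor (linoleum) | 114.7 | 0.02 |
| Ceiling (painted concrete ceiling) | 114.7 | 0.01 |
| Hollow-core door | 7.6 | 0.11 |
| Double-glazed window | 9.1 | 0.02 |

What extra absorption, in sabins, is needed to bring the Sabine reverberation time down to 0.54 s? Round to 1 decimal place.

Total absorption A₁ = 183.8×0.19 + 114.7×0.02 + 114.7×0.01 + 7.6×0.11 + 9.1×0.02
  = 34.922 + 2.294 + 1.147 + 0.836 + 0.182 = 39.381 sq m sabins.
For T = 0.54 s, need A₂ = 0.161·V/T = 0.161·286.75/0.54 = 85.494 sabins.
Shortfall: 85.494 − 39.381 = 46.1 sabins.

46.1 sabins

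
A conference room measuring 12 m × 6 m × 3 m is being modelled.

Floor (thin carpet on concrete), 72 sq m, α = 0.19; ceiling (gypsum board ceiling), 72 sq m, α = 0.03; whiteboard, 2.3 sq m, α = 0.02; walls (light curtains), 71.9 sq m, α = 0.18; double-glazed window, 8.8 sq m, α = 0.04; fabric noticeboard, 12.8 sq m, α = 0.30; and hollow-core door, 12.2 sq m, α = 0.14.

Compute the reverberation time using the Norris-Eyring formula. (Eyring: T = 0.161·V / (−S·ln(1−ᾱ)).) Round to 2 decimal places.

S = Σ Sᵢ = 252.0 sq m.
Absorption A = 72×0.19 + 72×0.03 + 2.3×0.02 + 71.9×0.18 + 8.8×0.04 + 12.8×0.30 + 12.2×0.14 = 34.728 sabins.
ᾱ = 34.728 / 252.0 = 0.1378.
−S·ln(1−ᾱ) = −252.0 × ln(1 − 0.1378) = 37.364.
V = 12 × 6 × 3 = 216 m³.
RT60 = 0.161 × 216 / 37.364 = 0.93 s.

0.93 s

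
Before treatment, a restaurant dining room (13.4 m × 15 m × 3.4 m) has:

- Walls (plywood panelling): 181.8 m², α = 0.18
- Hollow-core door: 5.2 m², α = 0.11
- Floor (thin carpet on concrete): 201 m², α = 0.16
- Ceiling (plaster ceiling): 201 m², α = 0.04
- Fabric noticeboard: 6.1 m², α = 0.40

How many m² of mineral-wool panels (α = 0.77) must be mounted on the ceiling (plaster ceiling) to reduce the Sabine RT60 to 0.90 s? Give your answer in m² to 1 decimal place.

63.4

Equivalent absorption area: A₁ = 181.8×0.18 + 5.2×0.11 + 201×0.16 + 201×0.04 + 6.1×0.40 = 75.936 m².
V = 683.4 m³. Target absorption A₂ = 0.161 × 683.4 / 0.90 = 122.253 sabins.
ΔA needed = 122.253 − 75.936 = 46.317 sabins.
Net gain per m²: Δα = 0.77 − 0.04 = 0.73.
Area = ΔA/Δα = 46.317/0.73 = 63.4 m².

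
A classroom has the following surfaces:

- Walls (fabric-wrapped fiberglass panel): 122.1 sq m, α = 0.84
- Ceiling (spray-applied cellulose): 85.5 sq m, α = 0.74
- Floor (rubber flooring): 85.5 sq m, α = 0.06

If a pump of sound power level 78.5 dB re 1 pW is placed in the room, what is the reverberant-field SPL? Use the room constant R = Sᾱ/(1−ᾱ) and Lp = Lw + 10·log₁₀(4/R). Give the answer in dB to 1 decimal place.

58.4 dB

Σ(Sᵢαᵢ) = 122.1·0.84 + 85.5·0.74 + 85.5·0.06 = 170.964; total area S = 293.1 sq m.
ᾱ = 170.964/293.1 = 0.5833; R = Sᾱ/(1−ᾱ) = 170.964/(1−0.5833) = 410.281 sq m.
Lp = Lw + 10 log₁₀(4/R) = 78.5 -20.11 = 58.4 dB.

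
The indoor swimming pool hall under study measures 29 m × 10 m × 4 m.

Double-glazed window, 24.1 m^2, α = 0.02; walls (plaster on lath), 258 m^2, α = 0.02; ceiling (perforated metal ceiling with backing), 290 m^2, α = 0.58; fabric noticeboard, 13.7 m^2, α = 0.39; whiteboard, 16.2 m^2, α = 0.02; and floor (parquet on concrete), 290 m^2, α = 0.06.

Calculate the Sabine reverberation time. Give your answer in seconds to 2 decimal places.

0.95 sec

A = Σ Sᵢαᵢ = 24.1×0.02 + 258×0.02 + 290×0.58 + 13.7×0.39 + 16.2×0.02 + 290×0.06 = 196.909 sabins.
V = 29·10·4 = 1160 m³.
Sabine: RT60 = 0.161 × 1160 / 196.909 = 0.95 s.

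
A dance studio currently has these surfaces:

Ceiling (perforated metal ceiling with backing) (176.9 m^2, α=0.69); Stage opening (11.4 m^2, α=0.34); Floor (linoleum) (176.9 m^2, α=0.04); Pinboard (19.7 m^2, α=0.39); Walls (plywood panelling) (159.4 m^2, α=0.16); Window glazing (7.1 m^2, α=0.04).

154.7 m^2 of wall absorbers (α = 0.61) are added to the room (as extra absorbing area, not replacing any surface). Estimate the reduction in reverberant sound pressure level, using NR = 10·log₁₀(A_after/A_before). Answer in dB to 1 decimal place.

2.0 dB

A_before = Σ Sᵢαᵢ = 176.9·0.69 + 11.4·0.34 + 176.9·0.04 + 19.7·0.39 + 159.4·0.16 + 7.1·0.04 = 166.484 sabins.
Added absorption = 154.7 × 0.61 = 94.367 sabins.
New total A_after = 260.851 sabins.
Reduction = 10 log₁₀(A_after/A_before) = 10 log₁₀(1.5668) = 2.0 dB.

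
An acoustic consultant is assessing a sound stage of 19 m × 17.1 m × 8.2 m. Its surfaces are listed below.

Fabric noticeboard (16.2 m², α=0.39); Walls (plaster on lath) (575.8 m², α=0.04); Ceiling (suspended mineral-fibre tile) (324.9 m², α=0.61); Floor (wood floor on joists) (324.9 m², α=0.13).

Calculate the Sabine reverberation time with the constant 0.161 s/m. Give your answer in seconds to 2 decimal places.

1.59 s

Summing Sᵢαᵢ: 6.318 + 23.032 + 198.189 + 42.237 → A = 269.776 sabins.
V = 19·17.1·8.2 = 2664.18 m³.
RT60 = 0.161 · V / A = 0.161 × 2664.18 / 269.776 = 1.59 s.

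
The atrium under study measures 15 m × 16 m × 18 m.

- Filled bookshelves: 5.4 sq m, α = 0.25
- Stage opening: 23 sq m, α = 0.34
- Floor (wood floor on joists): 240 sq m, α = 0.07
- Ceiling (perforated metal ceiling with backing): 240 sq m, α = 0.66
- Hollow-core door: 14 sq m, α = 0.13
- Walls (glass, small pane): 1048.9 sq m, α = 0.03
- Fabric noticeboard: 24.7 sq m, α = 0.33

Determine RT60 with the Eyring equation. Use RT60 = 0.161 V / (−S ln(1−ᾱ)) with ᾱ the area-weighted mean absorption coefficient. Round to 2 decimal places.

2.86 sec

S = Σ Sᵢ = 1596.0 sq m.
Σ(Sᵢαᵢ) = 5.4·0.25 + 23·0.34 + 240·0.07 + 240·0.66 + 14·0.13 + 1048.9·0.03 + 24.7·0.33 = 225.808.
ᾱ = 225.808 / 1596.0 = 0.1415.
Eyring denominator: −S ln(1−ᾱ) = 243.499.
V = 15 × 16 × 18 = 4320 m³.
T = 0.161·V/[−S·ln(1−ᾱ)] = 0.161·4320/243.499 = 2.86 s.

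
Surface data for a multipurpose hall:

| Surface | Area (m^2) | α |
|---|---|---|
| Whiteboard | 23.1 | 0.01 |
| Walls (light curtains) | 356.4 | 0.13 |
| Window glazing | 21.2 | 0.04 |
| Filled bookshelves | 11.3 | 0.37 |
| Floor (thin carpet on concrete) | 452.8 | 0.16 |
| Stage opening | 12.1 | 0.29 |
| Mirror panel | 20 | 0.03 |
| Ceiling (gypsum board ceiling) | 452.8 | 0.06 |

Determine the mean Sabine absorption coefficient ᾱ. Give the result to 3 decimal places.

0.115

S = Σ Sᵢ = 23.1 + 356.4 + 21.2 + 11.3 + 452.8 + 12.1 + 20 + 452.8 = 1349.7 m^2.
A = 23.1·0.01 + 356.4·0.13 + 21.2·0.04 + 11.3·0.37 + 452.8·0.16 + 12.1·0.29 + 20·0.03 + 452.8·0.06 = 155.317 sabins.
ᾱ = A/S = 0.115.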